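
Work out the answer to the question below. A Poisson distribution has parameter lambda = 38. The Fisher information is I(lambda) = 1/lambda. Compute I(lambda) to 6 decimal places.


Fisher information for Poisson: I(lambda) = 1/lambda.
lambda = 38.
I(lambda) = 1/38 = 0.026316

0.026316


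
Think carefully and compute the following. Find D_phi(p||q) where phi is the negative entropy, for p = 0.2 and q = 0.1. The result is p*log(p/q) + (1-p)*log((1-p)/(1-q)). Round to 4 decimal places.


Bregman divergence with negative entropy generator:
D = p*log(p/q) + (1-p)*log((1-p)/(1-q)).
p = 0.2, q = 0.1.
p*log(p/q) = 0.2*log(0.2/0.1) = 0.138629.
(1-p)*log((1-p)/(1-q)) = 0.8*log(0.8/0.9) = -0.094226.
D = 0.138629 + -0.094226 = 0.0444

0.0444


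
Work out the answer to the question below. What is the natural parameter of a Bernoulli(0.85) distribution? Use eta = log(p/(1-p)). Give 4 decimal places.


Natural parameter for Bernoulli: eta = log(p/(1-p)).
p = 0.85, 1-p = 0.15.
p/(1-p) = 5.666667.
eta = log(5.666667) = 1.7346

1.7346


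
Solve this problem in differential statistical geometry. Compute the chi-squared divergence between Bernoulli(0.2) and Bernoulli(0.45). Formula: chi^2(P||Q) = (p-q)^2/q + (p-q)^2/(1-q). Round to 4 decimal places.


Chi-squared divergence between Bernoulli distributions:
chi^2 = (p-q)^2/q + (p-q)^2/(1-q).
p = 0.2, q = 0.45, p-q = -0.25.
(p-q)^2 = 0.0625.
term1 = 0.0625/0.45 = 0.138889.
term2 = 0.0625/0.55 = 0.113636.
chi^2 = 0.138889 + 0.113636 = 0.2525

0.2525


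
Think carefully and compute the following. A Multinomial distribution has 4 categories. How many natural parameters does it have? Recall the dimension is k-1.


Exponential family dimension calculation:
For Multinomial with k=4 categories, dim = k-1 = 3.

3


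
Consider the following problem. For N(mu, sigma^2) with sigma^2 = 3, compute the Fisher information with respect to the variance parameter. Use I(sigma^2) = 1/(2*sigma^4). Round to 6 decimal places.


Fisher information for variance: I(sigma^2) = 1/(2*sigma^4).
sigma^2 = 3, so sigma^4 = 9.
I = 1/(2*9) = 1/18 = 0.055556

0.055556


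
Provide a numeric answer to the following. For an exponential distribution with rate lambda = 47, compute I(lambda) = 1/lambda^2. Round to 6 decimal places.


Fisher information for exponential: I(lambda) = 1/lambda^2.
lambda = 47, lambda^2 = 2209.
I = 1/2209 = 0.000453

0.000453


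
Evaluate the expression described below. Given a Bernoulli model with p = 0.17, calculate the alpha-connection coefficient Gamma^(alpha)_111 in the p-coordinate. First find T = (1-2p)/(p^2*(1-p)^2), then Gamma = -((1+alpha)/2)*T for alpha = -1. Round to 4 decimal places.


Skewness (Amari-Chentsov) tensor: T = (1-2p)/(p^2*(1-p)^2).
p = 0.17, 1-2p = 0.66, p^2 = 0.0289, (1-p)^2 = 0.6889.
T = 0.66/(0.0289 * 0.6889) = 33.150487.
In the p-coordinate, Gamma^(alpha) = Gamma^(0) - (alpha/2)*T with Gamma^(0) = (1/2)*g'(p) = -T/2,
so Gamma^(alpha) = -((1+alpha)/2)*T.
alpha = -1, -(1+alpha)/2 = 0.0.
Gamma = 0.0 * 33.150487 = 0.0000

0.0000


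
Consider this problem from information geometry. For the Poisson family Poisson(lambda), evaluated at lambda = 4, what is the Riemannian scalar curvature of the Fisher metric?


This family has a single free parameter, so its statistical manifold
is 1-dimensional. The Riemann curvature tensor of any 1-dimensional
Riemannian manifold vanishes identically, so R = 0.

0


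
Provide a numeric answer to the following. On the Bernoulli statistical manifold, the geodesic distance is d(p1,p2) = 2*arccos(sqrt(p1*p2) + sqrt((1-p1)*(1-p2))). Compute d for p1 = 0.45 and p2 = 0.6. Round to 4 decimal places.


Geodesic distance on Bernoulli manifold:
d(p1,p2) = 2*arccos(sqrt(p1*p2) + sqrt((1-p1)*(1-p2))).
sqrt(p1*p2) = sqrt(0.45*0.6) = 0.519615.
sqrt((1-p1)*(1-p2)) = sqrt(0.55*0.4) = 0.469042.
arg = 0.519615 + 0.469042 = 0.988657.
d = 2*arccos(0.988657) = 0.3015

0.3015


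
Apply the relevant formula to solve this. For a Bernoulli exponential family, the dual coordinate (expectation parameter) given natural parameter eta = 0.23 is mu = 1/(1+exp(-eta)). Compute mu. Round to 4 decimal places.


Dual coordinate (expectation parameter) for Bernoulli:
mu = 1/(1+exp(-eta)).
eta = 0.23.
exp(-eta) = exp(-0.23) = 0.794534.
mu = 1/(1+0.794534) = 0.5572

0.5572


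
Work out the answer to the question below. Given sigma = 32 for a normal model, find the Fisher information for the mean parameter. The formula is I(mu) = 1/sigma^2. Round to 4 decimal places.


The Fisher information for the mean of a normal distribution is I(mu) = 1/sigma^2.
sigma = 32, so sigma^2 = 1024.
I(mu) = 1/1024 = 0.0010

0.0010


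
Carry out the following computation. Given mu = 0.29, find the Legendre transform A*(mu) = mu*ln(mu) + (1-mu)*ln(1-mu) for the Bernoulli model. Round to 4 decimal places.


Legendre transform for Bernoulli:
A*(mu) = mu*log(mu) + (1-mu)*log(1-mu).
mu = 0.29, 1-mu = 0.71.
mu*log(mu) = 0.29*log(0.29) = -0.358984.
(1-mu)*log(1-mu) = 0.71*log(0.71) = -0.243168.
A* = -0.358984 + -0.243168 = -0.6022

-0.6022


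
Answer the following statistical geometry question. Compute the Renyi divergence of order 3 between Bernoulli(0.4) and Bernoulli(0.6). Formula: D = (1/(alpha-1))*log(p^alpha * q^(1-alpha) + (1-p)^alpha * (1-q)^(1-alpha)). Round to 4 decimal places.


Renyi divergence of order alpha between Bernoulli distributions:
D = (1/(alpha-1))*log(p^alpha * q^(1-alpha) + (1-p)^alpha * (1-q)^(1-alpha)).
alpha = 3, p = 0.4, q = 0.6.
p^alpha * q^(1-alpha) = 0.4^3 * 0.6^-2 = 0.177778.
(1-p)^alpha * (1-q)^(1-alpha) = 0.6^3 * 0.4^-2 = 1.35.
sum = 0.177778 + 1.35 = 1.527778.
D = (1/2)*log(1.527778) = 0.2119

0.2119


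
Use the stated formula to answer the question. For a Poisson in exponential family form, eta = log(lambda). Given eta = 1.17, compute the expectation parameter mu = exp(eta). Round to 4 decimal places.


Expectation parameter for Poisson exponential family:
mu = exp(eta).
eta = 1.17.
mu = exp(1.17) = 3.2220

3.2220


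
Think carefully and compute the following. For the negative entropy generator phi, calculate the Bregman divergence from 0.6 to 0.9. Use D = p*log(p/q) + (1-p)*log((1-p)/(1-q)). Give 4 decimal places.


Bregman divergence with negative entropy generator:
D = p*log(p/q) + (1-p)*log((1-p)/(1-q)).
p = 0.6, q = 0.9.
p*log(p/q) = 0.6*log(0.6/0.9) = -0.243279.
(1-p)*log((1-p)/(1-q)) = 0.4*log(0.4/0.1) = 0.554518.
D = -0.243279 + 0.554518 = 0.3112

0.3112


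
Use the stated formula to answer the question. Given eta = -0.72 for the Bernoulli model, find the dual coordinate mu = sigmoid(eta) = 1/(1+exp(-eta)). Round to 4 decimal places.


Dual coordinate (expectation parameter) for Bernoulli:
mu = 1/(1+exp(-eta)).
eta = -0.72.
exp(-eta) = exp(0.72) = 2.054433.
mu = 1/(1+2.054433) = 0.3274

0.3274


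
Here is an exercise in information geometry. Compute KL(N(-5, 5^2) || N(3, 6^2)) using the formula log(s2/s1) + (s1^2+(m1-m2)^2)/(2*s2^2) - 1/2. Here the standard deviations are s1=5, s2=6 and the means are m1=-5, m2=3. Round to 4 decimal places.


KL divergence between normal distributions:
KL = log(s2/s1) + (s1^2 + (m1-m2)^2)/(2*s2^2) - 1/2.
log(6/5) = 0.182322.
(5^2 + (-5-3)^2)/(2*6^2) = (25 + 64)/72 = 1.236111.
KL = 0.182322 + 1.236111 - 0.5 = 0.9184

0.9184


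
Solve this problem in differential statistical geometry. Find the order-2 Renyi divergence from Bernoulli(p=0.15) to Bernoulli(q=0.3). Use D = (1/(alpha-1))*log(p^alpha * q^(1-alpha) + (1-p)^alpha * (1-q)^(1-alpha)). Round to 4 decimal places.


Renyi divergence of order alpha between Bernoulli distributions:
D = (1/(alpha-1))*log(p^alpha * q^(1-alpha) + (1-p)^alpha * (1-q)^(1-alpha)).
alpha = 2, p = 0.15, q = 0.3.
p^alpha * q^(1-alpha) = 0.15^2 * 0.3^-1 = 0.075.
(1-p)^alpha * (1-q)^(1-alpha) = 0.85^2 * 0.7^-1 = 1.032143.
sum = 0.075 + 1.032143 = 1.107143.
D = (1/1)*log(1.107143) = 0.1018

0.1018


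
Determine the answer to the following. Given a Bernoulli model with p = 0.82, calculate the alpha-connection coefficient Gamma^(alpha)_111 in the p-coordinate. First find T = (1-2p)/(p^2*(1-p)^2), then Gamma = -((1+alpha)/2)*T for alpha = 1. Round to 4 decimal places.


Skewness (Amari-Chentsov) tensor: T = (1-2p)/(p^2*(1-p)^2).
p = 0.82, 1-2p = -0.64, p^2 = 0.6724, (1-p)^2 = 0.0324.
T = -0.64/(0.6724 * 0.0324) = -29.376988.
In the p-coordinate, Gamma^(alpha) = Gamma^(0) - (alpha/2)*T with Gamma^(0) = (1/2)*g'(p) = -T/2,
so Gamma^(alpha) = -((1+alpha)/2)*T.
alpha = 1, -(1+alpha)/2 = -1.0.
Gamma = -1.0 * -29.376988 = 29.3770

29.3770


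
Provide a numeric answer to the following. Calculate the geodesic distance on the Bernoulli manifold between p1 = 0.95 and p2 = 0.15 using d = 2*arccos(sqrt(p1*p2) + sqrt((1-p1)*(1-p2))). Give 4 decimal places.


Geodesic distance on Bernoulli manifold:
d(p1,p2) = 2*arccos(sqrt(p1*p2) + sqrt((1-p1)*(1-p2))).
sqrt(p1*p2) = sqrt(0.95*0.15) = 0.377492.
sqrt((1-p1)*(1-p2)) = sqrt(0.05*0.85) = 0.206155.
arg = 0.377492 + 0.206155 = 0.583647.
d = 2*arccos(0.583647) = 1.8952

1.8952


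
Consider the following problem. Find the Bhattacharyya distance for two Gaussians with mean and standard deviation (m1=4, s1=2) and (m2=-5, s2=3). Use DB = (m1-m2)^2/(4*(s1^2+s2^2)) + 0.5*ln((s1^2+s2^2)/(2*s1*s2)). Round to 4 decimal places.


Bhattacharyya distance between two Gaussians:
DB = (m1-m2)^2/(4*(s1^2+s2^2)) + (1/2)*ln((s1^2+s2^2)/(2*s1*s2)).
(m1-m2)^2 = (9)^2 = 81.
s1^2+s2^2 = 4 + 9 = 13.
term1 = 81/52 = 1.557692.
term2 = 0.5*ln(13/12.0) = 0.040021.
DB = 1.557692 + 0.040021 = 1.5977

1.5977


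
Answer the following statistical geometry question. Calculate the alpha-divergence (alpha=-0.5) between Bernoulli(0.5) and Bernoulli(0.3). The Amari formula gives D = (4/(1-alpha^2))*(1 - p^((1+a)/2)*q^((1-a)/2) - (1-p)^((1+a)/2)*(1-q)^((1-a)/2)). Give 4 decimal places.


Amari alpha-divergence:
D = (4/(1-alpha^2))*(1 - p^((1+a)/2)*q^((1-a)/2) - (1-p)^((1+a)/2)*(1-q)^((1-a)/2)).
alpha = -0.5, p = 0.5, q = 0.3.
e1 = (1+alpha)/2 = 0.25, e2 = (1-alpha)/2 = 0.75.
t1 = p^e1 * q^e2 = 0.5^0.25 * 0.3^0.75 = 0.340866.
t2 = (1-p)^e1 * (1-q)^e2 = 0.5^0.25 * 0.7^0.75 = 0.643526.
4/(1-alpha^2) = 5.333333.
D = 5.333333*(1 - 0.340866 - 0.643526) = 0.0832

0.0832


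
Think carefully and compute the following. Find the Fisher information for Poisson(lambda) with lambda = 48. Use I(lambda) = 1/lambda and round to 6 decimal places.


Fisher information for Poisson: I(lambda) = 1/lambda.
lambda = 48.
I(lambda) = 1/48 = 0.020833

0.020833


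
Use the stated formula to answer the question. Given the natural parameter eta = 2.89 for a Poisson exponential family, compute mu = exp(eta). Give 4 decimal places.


Expectation parameter for Poisson exponential family:
mu = exp(eta).
eta = 2.89.
mu = exp(2.89) = 17.9933

17.9933


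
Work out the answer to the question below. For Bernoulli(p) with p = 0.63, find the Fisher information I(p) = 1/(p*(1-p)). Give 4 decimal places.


For Bernoulli(p), Fisher information is I(p) = 1/(p*(1-p)).
p = 0.63, 1-p = 0.37.
p*(1-p) = 0.2331.
I(p) = 1/0.2331 = 4.2900

4.2900


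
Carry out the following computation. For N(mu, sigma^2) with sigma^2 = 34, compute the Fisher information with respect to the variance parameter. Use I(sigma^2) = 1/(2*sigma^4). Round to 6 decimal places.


Fisher information for variance: I(sigma^2) = 1/(2*sigma^4).
sigma^2 = 34, so sigma^4 = 1156.
I = 1/(2*1156) = 1/2312 = 0.000433

0.000433


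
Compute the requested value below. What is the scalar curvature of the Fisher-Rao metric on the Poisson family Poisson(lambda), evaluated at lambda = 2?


This family has a single free parameter, so its statistical manifold
is 1-dimensional. The Riemann curvature tensor of any 1-dimensional
Riemannian manifold vanishes identically, so R = 0.

0


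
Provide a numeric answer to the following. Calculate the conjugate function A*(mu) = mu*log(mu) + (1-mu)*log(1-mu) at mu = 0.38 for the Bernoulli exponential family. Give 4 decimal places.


Legendre transform for Bernoulli:
A*(mu) = mu*log(mu) + (1-mu)*log(1-mu).
mu = 0.38, 1-mu = 0.62.
mu*log(mu) = 0.38*log(0.38) = -0.367682.
(1-mu)*log(1-mu) = 0.62*log(0.62) = -0.296382.
A* = -0.367682 + -0.296382 = -0.6641

-0.6641


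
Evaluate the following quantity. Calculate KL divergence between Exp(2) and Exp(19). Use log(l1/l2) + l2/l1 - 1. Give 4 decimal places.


KL divergence for exponential family:
KL = log(l1/l2) + l2/l1 - 1.
log(2/19) = -2.251292.
19/2 = 9.5.
KL = -2.251292 + 9.5 - 1 = 6.2487

6.2487


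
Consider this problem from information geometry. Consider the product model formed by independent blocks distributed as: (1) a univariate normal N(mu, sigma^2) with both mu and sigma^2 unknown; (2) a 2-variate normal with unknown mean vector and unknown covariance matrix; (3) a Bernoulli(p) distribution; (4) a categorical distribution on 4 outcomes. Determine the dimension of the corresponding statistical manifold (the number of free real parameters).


The dimension of a statistical manifold equals the number of free
(independent) real parameters of the model. For a product of independent
blocks the parameter counts add.
- normal (mu, sigma^2): 2.
- 2-variate normal: 2 (mean) + 2*3/2 = 3 (symmetric covariance) = 5.
- Bernoulli (p): 1.
- categorical on 4 outcomes (probabilities sum to 1): 4-1 = 3.
Total = 2 + 5 + 1 + 3 = 11.
Dimension = 11

11


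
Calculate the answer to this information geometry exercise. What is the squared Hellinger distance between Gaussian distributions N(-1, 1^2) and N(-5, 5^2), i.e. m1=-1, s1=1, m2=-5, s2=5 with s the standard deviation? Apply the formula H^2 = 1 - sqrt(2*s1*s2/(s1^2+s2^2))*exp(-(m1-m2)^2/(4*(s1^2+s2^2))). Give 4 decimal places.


Squared Hellinger distance for Gaussians:
H^2 = 1 - sqrt(2*s1*s2/(s1^2+s2^2)) * exp(-(m1-m2)^2/(4*(s1^2+s2^2))).
s1^2 = 1, s2^2 = 25, s1^2+s2^2 = 26.
sqrt(2*1*5/(26)) = 0.620174.
(m1-m2)^2 = (4)^2 = 16.
exp(-16/(4*26)) = exp(-0.153846) = 0.857404.
H^2 = 1 - 0.620174*0.857404 = 0.4683

0.4683


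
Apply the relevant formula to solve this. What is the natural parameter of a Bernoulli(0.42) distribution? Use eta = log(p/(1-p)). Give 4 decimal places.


Natural parameter for Bernoulli: eta = log(p/(1-p)).
p = 0.42, 1-p = 0.58.
p/(1-p) = 0.724138.
eta = log(0.724138) = -0.3228

-0.3228


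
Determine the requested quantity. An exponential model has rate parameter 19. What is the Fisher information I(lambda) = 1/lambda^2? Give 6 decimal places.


Fisher information for exponential: I(lambda) = 1/lambda^2.
lambda = 19, lambda^2 = 361.
I = 1/361 = 0.002770

0.002770


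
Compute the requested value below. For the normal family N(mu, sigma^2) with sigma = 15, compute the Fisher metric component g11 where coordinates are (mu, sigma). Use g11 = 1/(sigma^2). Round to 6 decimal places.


For the 2-parameter normal family, the Fisher metric has:
  g11 = 1/sigma^2, g22 = 2/sigma^2.
sigma = 15, sigma^2 = 225.
g11 = 0.004444

0.004444


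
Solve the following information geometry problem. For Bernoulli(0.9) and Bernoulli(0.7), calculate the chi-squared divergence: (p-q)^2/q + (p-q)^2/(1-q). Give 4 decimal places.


Chi-squared divergence between Bernoulli distributions:
chi^2 = (p-q)^2/q + (p-q)^2/(1-q).
p = 0.9, q = 0.7, p-q = 0.2.
(p-q)^2 = 0.04.
term1 = 0.04/0.7 = 0.057143.
term2 = 0.04/0.3 = 0.133333.
chi^2 = 0.057143 + 0.133333 = 0.1905

0.1905


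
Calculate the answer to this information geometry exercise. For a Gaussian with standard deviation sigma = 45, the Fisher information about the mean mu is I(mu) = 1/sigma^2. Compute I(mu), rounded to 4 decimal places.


The Fisher information for the mean of a normal distribution is I(mu) = 1/sigma^2.
sigma = 45, so sigma^2 = 2025.
I(mu) = 1/2025 = 0.0005

0.0005


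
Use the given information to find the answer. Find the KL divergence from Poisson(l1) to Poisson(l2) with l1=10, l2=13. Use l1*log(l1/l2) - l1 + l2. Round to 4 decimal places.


KL divergence for Poisson:
KL = l1*log(l1/l2) - l1 + l2.
l1 = 10, l2 = 13.
log(10/13) = -0.262364.
l1*log(l1/l2) = 10 * -0.262364 = -2.623643.
KL = -2.623643 - 10 + 13 = 0.3764

0.3764


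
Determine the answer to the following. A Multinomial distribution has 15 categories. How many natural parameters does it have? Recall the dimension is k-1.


Exponential family dimension calculation:
For Multinomial with k=15 categories, dim = k-1 = 14.

14


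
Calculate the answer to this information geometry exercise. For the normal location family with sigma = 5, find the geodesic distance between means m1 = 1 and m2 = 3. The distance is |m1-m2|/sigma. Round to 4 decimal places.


On the fixed-variance normal subfamily, geodesic distance = |m1-m2|/sigma.
|1 - 3| = 2.
sigma = 5.
d = 2/5 = 0.4000

0.4000


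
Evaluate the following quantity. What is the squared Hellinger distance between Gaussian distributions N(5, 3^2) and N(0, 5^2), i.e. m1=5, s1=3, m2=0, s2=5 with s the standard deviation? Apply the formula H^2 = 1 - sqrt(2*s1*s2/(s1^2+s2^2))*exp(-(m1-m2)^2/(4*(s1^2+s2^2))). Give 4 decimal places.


Squared Hellinger distance for Gaussians:
H^2 = 1 - sqrt(2*s1*s2/(s1^2+s2^2)) * exp(-(m1-m2)^2/(4*(s1^2+s2^2))).
s1^2 = 9, s2^2 = 25, s1^2+s2^2 = 34.
sqrt(2*3*5/(34)) = 0.939336.
(m1-m2)^2 = (5)^2 = 25.
exp(-25/(4*34)) = exp(-0.183824) = 0.832083.
H^2 = 1 - 0.939336*0.832083 = 0.2184

0.2184


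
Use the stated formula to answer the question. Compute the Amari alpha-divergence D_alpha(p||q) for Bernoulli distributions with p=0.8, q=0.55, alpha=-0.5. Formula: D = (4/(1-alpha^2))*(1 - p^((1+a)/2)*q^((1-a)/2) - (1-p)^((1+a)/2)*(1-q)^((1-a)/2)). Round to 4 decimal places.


Amari alpha-divergence:
D = (4/(1-alpha^2))*(1 - p^((1+a)/2)*q^((1-a)/2) - (1-p)^((1+a)/2)*(1-q)^((1-a)/2)).
alpha = -0.5, p = 0.8, q = 0.55.
e1 = (1+alpha)/2 = 0.25, e2 = (1-alpha)/2 = 0.75.
t1 = p^e1 * q^e2 = 0.8^0.25 * 0.55^0.75 = 0.604011.
t2 = (1-p)^e1 * (1-q)^e2 = 0.2^0.25 * 0.45^0.75 = 0.367423.
4/(1-alpha^2) = 5.333333.
D = 5.333333*(1 - 0.604011 - 0.367423) = 0.1524

0.1524


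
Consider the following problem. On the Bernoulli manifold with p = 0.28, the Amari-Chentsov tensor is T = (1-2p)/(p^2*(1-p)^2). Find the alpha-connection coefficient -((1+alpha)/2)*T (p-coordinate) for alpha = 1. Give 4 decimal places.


Skewness (Amari-Chentsov) tensor: T = (1-2p)/(p^2*(1-p)^2).
p = 0.28, 1-2p = 0.44, p^2 = 0.0784, (1-p)^2 = 0.5184.
T = 0.44/(0.0784 * 0.5184) = 10.82609.
In the p-coordinate, Gamma^(alpha) = Gamma^(0) - (alpha/2)*T with Gamma^(0) = (1/2)*g'(p) = -T/2,
so Gamma^(alpha) = -((1+alpha)/2)*T.
alpha = 1, -(1+alpha)/2 = -1.0.
Gamma = -1.0 * 10.82609 = -10.8261

-10.8261


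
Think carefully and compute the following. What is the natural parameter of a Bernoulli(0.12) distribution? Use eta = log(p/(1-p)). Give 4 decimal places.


Natural parameter for Bernoulli: eta = log(p/(1-p)).
p = 0.12, 1-p = 0.88.
p/(1-p) = 0.136364.
eta = log(0.136364) = -1.9924

-1.9924


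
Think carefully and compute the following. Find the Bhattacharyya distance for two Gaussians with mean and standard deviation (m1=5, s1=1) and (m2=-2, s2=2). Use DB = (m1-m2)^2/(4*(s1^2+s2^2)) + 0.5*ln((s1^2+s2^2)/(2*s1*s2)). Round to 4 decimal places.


Bhattacharyya distance between two Gaussians:
DB = (m1-m2)^2/(4*(s1^2+s2^2)) + (1/2)*ln((s1^2+s2^2)/(2*s1*s2)).
(m1-m2)^2 = (7)^2 = 49.
s1^2+s2^2 = 1 + 4 = 5.
term1 = 49/20 = 2.45.
term2 = 0.5*ln(5/4.0) = 0.111572.
DB = 2.45 + 0.111572 = 2.5616

2.5616


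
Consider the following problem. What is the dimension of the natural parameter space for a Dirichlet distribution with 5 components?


Exponential family dimension calculation:
Dirichlet with 5 components has 5 natural parameters.

5


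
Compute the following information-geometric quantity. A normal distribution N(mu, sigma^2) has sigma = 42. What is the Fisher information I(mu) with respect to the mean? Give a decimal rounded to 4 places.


The Fisher information for the mean of a normal distribution is I(mu) = 1/sigma^2.
sigma = 42, so sigma^2 = 1764.
I(mu) = 1/1764 = 0.0006

0.0006


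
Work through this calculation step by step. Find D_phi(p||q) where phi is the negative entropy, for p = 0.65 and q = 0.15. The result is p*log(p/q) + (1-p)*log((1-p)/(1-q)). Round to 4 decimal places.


Bregman divergence with negative entropy generator:
D = p*log(p/q) + (1-p)*log((1-p)/(1-q)).
p = 0.65, q = 0.15.
p*log(p/q) = 0.65*log(0.65/0.15) = 0.953119.
(1-p)*log((1-p)/(1-q)) = 0.35*log(0.35/0.85) = -0.310556.
D = 0.953119 + -0.310556 = 0.6426

0.6426


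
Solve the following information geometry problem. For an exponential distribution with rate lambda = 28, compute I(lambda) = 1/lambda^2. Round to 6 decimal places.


Fisher information for exponential: I(lambda) = 1/lambda^2.
lambda = 28, lambda^2 = 784.
I = 1/784 = 0.001276

0.001276


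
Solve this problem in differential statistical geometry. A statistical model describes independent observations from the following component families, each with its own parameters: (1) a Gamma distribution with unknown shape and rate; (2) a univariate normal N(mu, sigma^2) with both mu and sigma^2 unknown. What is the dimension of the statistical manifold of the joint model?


The dimension of a statistical manifold equals the number of free
(independent) real parameters of the model. For a product of independent
blocks the parameter counts add.
- Gamma (shape, rate): 2.
- normal (mu, sigma^2): 2.
Total = 2 + 2 = 4.
Dimension = 4

4


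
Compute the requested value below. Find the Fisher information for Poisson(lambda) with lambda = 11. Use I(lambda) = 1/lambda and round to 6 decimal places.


Fisher information for Poisson: I(lambda) = 1/lambda.
lambda = 11.
I(lambda) = 1/11 = 0.090909

0.090909


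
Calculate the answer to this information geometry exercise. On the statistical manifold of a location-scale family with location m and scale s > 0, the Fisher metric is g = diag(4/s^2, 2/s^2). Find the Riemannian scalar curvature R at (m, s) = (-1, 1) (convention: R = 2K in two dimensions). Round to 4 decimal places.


The metric has the form g = (A dm^2 + B ds^2)/s^2 with A = 4, B = 2.
Substitute u = sqrt(A/B)*m: g = B*(du^2 + ds^2)/s^2, i.e. B times the
Poincare upper half-plane metric, which has constant Gaussian curvature -1.
Scaling a 2D metric by a constant c divides the Gaussian curvature by c,
so K = -1/B = -1/(2) = -0.5000 everywhere (the point (m, s) = (-1, 1) is irrelevant:
the curvature is constant).
Scalar curvature in dimension 2: R = 2K = -2/(2) = -1.0000.

-1.0000


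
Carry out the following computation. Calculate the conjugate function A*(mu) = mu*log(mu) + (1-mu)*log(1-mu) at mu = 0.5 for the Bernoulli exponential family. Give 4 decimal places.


Legendre transform for Bernoulli:
A*(mu) = mu*log(mu) + (1-mu)*log(1-mu).
mu = 0.5, 1-mu = 0.5.
mu*log(mu) = 0.5*log(0.5) = -0.346574.
(1-mu)*log(1-mu) = 0.5*log(0.5) = -0.346574.
A* = -0.346574 + -0.346574 = -0.6931

-0.6931


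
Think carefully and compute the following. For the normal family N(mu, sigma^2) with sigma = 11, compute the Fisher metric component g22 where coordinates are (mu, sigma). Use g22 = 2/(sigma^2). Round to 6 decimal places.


For the 2-parameter normal family, the Fisher metric has:
  g11 = 1/sigma^2, g22 = 2/sigma^2.
sigma = 11, sigma^2 = 121.
g22 = 0.016529

0.016529


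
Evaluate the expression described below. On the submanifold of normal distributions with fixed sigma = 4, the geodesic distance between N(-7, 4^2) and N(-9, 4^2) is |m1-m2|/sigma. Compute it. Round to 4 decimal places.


On the fixed-variance normal subfamily, geodesic distance = |m1-m2|/sigma.
|-7 - -9| = 2.
sigma = 4.
d = 2/4 = 0.5000

0.5000


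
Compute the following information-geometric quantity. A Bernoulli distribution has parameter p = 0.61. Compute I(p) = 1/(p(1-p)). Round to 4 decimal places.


For Bernoulli(p), Fisher information is I(p) = 1/(p*(1-p)).
p = 0.61, 1-p = 0.39.
p*(1-p) = 0.2379.
I(p) = 1/0.2379 = 4.2034

4.2034


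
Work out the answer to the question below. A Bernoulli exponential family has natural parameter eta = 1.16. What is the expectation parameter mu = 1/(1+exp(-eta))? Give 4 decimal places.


Dual coordinate (expectation parameter) for Bernoulli:
mu = 1/(1+exp(-eta)).
eta = 1.16.
exp(-eta) = exp(-1.16) = 0.313486.
mu = 1/(1+0.313486) = 0.7613

0.7613


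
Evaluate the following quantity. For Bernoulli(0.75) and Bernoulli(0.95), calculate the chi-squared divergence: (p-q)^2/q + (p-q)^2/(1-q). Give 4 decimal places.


Chi-squared divergence between Bernoulli distributions:
chi^2 = (p-q)^2/q + (p-q)^2/(1-q).
p = 0.75, q = 0.95, p-q = -0.2.
(p-q)^2 = 0.04.
term1 = 0.04/0.95 = 0.042105.
term2 = 0.04/0.05 = 0.8.
chi^2 = 0.042105 + 0.8 = 0.8421

0.8421


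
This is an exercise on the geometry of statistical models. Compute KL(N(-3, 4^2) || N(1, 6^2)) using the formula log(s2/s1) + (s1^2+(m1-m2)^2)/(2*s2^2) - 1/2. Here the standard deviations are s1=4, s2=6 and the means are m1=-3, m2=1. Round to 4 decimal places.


KL divergence between normal distributions:
KL = log(s2/s1) + (s1^2 + (m1-m2)^2)/(2*s2^2) - 1/2.
log(6/4) = 0.405465.
(4^2 + (-3-1)^2)/(2*6^2) = (16 + 16)/72 = 0.444444.
KL = 0.405465 + 0.444444 - 0.5 = 0.3499

0.3499


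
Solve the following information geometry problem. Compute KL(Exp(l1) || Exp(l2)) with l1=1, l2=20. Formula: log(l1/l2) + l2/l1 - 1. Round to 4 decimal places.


KL divergence for exponential family:
KL = log(l1/l2) + l2/l1 - 1.
log(1/20) = -2.995732.
20/1 = 20.0.
KL = -2.995732 + 20.0 - 1 = 16.0043

16.0043


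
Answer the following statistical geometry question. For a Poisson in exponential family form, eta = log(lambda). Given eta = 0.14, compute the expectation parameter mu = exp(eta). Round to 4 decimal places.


Expectation parameter for Poisson exponential family:
mu = exp(eta).
eta = 0.14.
mu = exp(0.14) = 1.1503

1.1503


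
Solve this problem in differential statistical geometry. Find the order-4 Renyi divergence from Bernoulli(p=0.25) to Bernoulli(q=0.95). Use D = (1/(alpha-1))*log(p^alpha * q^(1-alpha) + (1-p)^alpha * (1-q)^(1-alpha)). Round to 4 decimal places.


Renyi divergence of order alpha between Bernoulli distributions:
D = (1/(alpha-1))*log(p^alpha * q^(1-alpha) + (1-p)^alpha * (1-q)^(1-alpha)).
alpha = 4, p = 0.25, q = 0.95.
p^alpha * q^(1-alpha) = 0.25^4 * 0.95^-3 = 0.004556.
(1-p)^alpha * (1-q)^(1-alpha) = 0.75^4 * 0.05^-3 = 2531.25.
sum = 0.004556 + 2531.25 = 2531.254556.
D = (1/3)*log(2531.254556) = 2.6122

2.6122


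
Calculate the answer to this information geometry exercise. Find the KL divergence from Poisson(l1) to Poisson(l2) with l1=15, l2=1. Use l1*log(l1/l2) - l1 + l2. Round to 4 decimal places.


KL divergence for Poisson:
KL = l1*log(l1/l2) - l1 + l2.
l1 = 15, l2 = 1.
log(15/1) = 2.70805.
l1*log(l1/l2) = 15 * 2.70805 = 40.620753.
KL = 40.620753 - 15 + 1 = 26.6208

26.6208


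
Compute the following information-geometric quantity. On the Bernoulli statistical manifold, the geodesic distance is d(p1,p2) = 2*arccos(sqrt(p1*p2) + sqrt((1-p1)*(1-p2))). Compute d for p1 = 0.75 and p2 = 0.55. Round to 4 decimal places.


Geodesic distance on Bernoulli manifold:
d(p1,p2) = 2*arccos(sqrt(p1*p2) + sqrt((1-p1)*(1-p2))).
sqrt(p1*p2) = sqrt(0.75*0.55) = 0.642262.
sqrt((1-p1)*(1-p2)) = sqrt(0.25*0.45) = 0.33541.
arg = 0.642262 + 0.33541 = 0.977672.
d = 2*arccos(0.977672) = 0.4234

0.4234


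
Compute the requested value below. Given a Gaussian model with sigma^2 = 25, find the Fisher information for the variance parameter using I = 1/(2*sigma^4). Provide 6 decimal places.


Fisher information for variance: I(sigma^2) = 1/(2*sigma^4).
sigma^2 = 25, so sigma^4 = 625.
I = 1/(2*625) = 1/1250 = 0.000800

0.000800


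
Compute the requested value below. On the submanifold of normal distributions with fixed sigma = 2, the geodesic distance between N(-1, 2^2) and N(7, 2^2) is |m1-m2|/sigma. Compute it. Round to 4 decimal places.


On the fixed-variance normal subfamily, geodesic distance = |m1-m2|/sigma.
|-1 - 7| = 8.
sigma = 2.
d = 8/2 = 4.0000

4.0000


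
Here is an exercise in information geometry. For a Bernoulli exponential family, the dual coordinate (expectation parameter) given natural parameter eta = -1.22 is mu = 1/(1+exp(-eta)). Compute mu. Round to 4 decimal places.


Dual coordinate (expectation parameter) for Bernoulli:
mu = 1/(1+exp(-eta)).
eta = -1.22.
exp(-eta) = exp(1.22) = 3.387188.
mu = 1/(1+3.387188) = 0.2279

0.2279


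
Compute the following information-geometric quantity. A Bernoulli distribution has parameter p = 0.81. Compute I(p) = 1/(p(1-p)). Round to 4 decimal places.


For Bernoulli(p), Fisher information is I(p) = 1/(p*(1-p)).
p = 0.81, 1-p = 0.19.
p*(1-p) = 0.1539.
I(p) = 1/0.1539 = 6.4977

6.4977


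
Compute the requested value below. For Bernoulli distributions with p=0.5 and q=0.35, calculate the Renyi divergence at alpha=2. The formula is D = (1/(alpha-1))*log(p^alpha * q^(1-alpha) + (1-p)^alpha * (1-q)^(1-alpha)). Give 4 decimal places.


Renyi divergence of order alpha between Bernoulli distributions:
D = (1/(alpha-1))*log(p^alpha * q^(1-alpha) + (1-p)^alpha * (1-q)^(1-alpha)).
alpha = 2, p = 0.5, q = 0.35.
p^alpha * q^(1-alpha) = 0.5^2 * 0.35^-1 = 0.714286.
(1-p)^alpha * (1-q)^(1-alpha) = 0.5^2 * 0.65^-1 = 0.384615.
sum = 0.714286 + 0.384615 = 1.098901.
D = (1/1)*log(1.098901) = 0.0943

0.0943


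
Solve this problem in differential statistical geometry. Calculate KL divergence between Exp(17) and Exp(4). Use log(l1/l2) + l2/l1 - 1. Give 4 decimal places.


KL divergence for exponential family:
KL = log(l1/l2) + l2/l1 - 1.
log(17/4) = 1.446919.
4/17 = 0.235294.
KL = 1.446919 + 0.235294 - 1 = 0.6822

0.6822


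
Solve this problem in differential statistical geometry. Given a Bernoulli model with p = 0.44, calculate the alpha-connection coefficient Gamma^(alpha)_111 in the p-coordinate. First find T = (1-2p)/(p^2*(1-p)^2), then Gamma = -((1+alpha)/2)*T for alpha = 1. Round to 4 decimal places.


Skewness (Amari-Chentsov) tensor: T = (1-2p)/(p^2*(1-p)^2).
p = 0.44, 1-2p = 0.12, p^2 = 0.1936, (1-p)^2 = 0.3136.
T = 0.12/(0.1936 * 0.3136) = 1.976514.
In the p-coordinate, Gamma^(alpha) = Gamma^(0) - (alpha/2)*T with Gamma^(0) = (1/2)*g'(p) = -T/2,
so Gamma^(alpha) = -((1+alpha)/2)*T.
alpha = 1, -(1+alpha)/2 = -1.0.
Gamma = -1.0 * 1.976514 = -1.9765

-1.9765


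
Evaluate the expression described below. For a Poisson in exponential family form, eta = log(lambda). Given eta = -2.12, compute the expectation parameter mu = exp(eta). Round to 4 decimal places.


Expectation parameter for Poisson exponential family:
mu = exp(eta).
eta = -2.12.
mu = exp(-2.12) = 0.1200

0.1200


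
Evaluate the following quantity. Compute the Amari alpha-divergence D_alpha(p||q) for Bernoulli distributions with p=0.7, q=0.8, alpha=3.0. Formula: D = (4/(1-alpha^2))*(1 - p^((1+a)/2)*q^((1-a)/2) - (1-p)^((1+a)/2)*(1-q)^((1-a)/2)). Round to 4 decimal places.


Amari alpha-divergence:
D = (4/(1-alpha^2))*(1 - p^((1+a)/2)*q^((1-a)/2) - (1-p)^((1+a)/2)*(1-q)^((1-a)/2)).
alpha = 3.0, p = 0.7, q = 0.8.
e1 = (1+alpha)/2 = 2.0, e2 = (1-alpha)/2 = -1.0.
t1 = p^e1 * q^e2 = 0.7^2.0 * 0.8^-1.0 = 0.6125.
t2 = (1-p)^e1 * (1-q)^e2 = 0.3^2.0 * 0.2^-1.0 = 0.45.
4/(1-alpha^2) = -0.5.
D = -0.5*(1 - 0.6125 - 0.45) = 0.0313

0.0313


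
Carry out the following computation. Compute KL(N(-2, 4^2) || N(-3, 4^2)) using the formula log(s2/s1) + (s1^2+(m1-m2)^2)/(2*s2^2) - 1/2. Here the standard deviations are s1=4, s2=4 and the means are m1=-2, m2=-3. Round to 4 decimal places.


KL divergence between normal distributions:
KL = log(s2/s1) + (s1^2 + (m1-m2)^2)/(2*s2^2) - 1/2.
log(4/4) = 0.0.
(4^2 + (-2--3)^2)/(2*4^2) = (16 + 1)/32 = 0.53125.
KL = 0.0 + 0.53125 - 0.5 = 0.0313

0.0313


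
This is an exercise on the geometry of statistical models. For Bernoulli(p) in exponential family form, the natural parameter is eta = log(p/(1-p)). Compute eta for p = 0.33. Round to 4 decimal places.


Natural parameter for Bernoulli: eta = log(p/(1-p)).
p = 0.33, 1-p = 0.67.
p/(1-p) = 0.492537.
eta = log(0.492537) = -0.7082

-0.7082


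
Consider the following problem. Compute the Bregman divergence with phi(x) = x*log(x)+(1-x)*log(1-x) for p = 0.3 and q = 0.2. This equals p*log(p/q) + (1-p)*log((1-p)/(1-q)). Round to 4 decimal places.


Bregman divergence with negative entropy generator:
D = p*log(p/q) + (1-p)*log((1-p)/(1-q)).
p = 0.3, q = 0.2.
p*log(p/q) = 0.3*log(0.3/0.2) = 0.12164.
(1-p)*log((1-p)/(1-q)) = 0.7*log(0.7/0.8) = -0.093472.
D = 0.12164 + -0.093472 = 0.0282

0.0282


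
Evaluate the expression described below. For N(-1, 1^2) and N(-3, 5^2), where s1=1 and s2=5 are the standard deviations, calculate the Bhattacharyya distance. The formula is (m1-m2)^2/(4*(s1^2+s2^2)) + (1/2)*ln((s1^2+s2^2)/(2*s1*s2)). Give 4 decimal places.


Bhattacharyya distance between two Gaussians:
DB = (m1-m2)^2/(4*(s1^2+s2^2)) + (1/2)*ln((s1^2+s2^2)/(2*s1*s2)).
(m1-m2)^2 = (2)^2 = 4.
s1^2+s2^2 = 1 + 25 = 26.
term1 = 4/104 = 0.038462.
term2 = 0.5*ln(26/10.0) = 0.477756.
DB = 0.038462 + 0.477756 = 0.5162

0.5162


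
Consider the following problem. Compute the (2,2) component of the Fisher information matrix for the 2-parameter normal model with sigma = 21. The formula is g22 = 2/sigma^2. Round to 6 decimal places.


For the 2-parameter normal family, the Fisher metric has:
  g11 = 1/sigma^2, g22 = 2/sigma^2.
sigma = 21, sigma^2 = 441.
g22 = 0.004535

0.004535


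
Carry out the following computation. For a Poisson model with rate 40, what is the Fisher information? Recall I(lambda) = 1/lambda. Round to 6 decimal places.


Fisher information for Poisson: I(lambda) = 1/lambda.
lambda = 40.
I(lambda) = 1/40 = 0.025000

0.025000


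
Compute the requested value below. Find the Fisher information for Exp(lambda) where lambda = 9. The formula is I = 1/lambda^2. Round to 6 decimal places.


Fisher information for exponential: I(lambda) = 1/lambda^2.
lambda = 9, lambda^2 = 81.
I = 1/81 = 0.012346

0.012346


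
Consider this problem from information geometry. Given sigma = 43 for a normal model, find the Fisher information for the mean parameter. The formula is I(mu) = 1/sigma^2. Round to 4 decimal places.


The Fisher information for the mean of a normal distribution is I(mu) = 1/sigma^2.
sigma = 43, so sigma^2 = 1849.
I(mu) = 1/1849 = 0.0005

0.0005


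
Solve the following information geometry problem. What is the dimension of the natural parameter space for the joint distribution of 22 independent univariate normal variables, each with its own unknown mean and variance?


Exponential family dimension calculation:
Each univariate normal has two natural parameters (mu/sigma^2 and -1/(2 sigma^2)).
With 22 independent components, dim = 2 * 22 = 44.

44


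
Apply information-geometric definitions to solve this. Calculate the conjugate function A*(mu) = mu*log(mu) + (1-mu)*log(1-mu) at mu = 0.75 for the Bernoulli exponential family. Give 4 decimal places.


Legendre transform for Bernoulli:
A*(mu) = mu*log(mu) + (1-mu)*log(1-mu).
mu = 0.75, 1-mu = 0.25.
mu*log(mu) = 0.75*log(0.75) = -0.215762.
(1-mu)*log(1-mu) = 0.25*log(0.25) = -0.346574.
A* = -0.215762 + -0.346574 = -0.5623

-0.5623


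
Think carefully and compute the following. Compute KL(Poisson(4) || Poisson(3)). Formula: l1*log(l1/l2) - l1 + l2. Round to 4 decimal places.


KL divergence for Poisson:
KL = l1*log(l1/l2) - l1 + l2.
l1 = 4, l2 = 3.
log(4/3) = 0.287682.
l1*log(l1/l2) = 4 * 0.287682 = 1.150728.
KL = 1.150728 - 4 + 3 = 0.1507

0.1507


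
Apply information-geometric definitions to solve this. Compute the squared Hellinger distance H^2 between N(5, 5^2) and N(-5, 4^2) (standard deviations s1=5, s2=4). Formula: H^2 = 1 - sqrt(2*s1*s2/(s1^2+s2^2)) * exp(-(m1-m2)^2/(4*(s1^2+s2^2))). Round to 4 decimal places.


Squared Hellinger distance for Gaussians:
H^2 = 1 - sqrt(2*s1*s2/(s1^2+s2^2)) * exp(-(m1-m2)^2/(4*(s1^2+s2^2))).
s1^2 = 25, s2^2 = 16, s1^2+s2^2 = 41.
sqrt(2*5*4/(41)) = 0.98773.
(m1-m2)^2 = (10)^2 = 100.
exp(-100/(4*41)) = exp(-0.609756) = 0.543483.
H^2 = 1 - 0.98773*0.543483 = 0.4632

0.4632


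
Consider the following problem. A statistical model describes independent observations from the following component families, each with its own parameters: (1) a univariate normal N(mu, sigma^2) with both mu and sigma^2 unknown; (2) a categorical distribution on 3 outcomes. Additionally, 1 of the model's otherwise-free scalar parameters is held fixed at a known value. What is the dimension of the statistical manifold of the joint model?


The dimension of a statistical manifold equals the number of free
(independent) real parameters of the model. For a product of independent
blocks the parameter counts add.
- normal (mu, sigma^2): 2.
- categorical on 3 outcomes (probabilities sum to 1): 3-1 = 2.
Total = 2 + 2 = 4.
1 parameter(s) fixed at known values: 4 - 1 = 3.
Dimension = 3

3


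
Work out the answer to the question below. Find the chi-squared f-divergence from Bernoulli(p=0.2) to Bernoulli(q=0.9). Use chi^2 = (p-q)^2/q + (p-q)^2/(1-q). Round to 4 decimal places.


Chi-squared divergence between Bernoulli distributions:
chi^2 = (p-q)^2/q + (p-q)^2/(1-q).
p = 0.2, q = 0.9, p-q = -0.7.
(p-q)^2 = 0.49.
term1 = 0.49/0.9 = 0.544444.
term2 = 0.49/0.1 = 4.9.
chi^2 = 0.544444 + 4.9 = 5.4444

5.4444


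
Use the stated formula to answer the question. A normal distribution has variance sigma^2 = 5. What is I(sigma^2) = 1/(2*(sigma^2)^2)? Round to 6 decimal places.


Fisher information for variance: I(sigma^2) = 1/(2*sigma^4).
sigma^2 = 5, so sigma^4 = 25.
I = 1/(2*25) = 1/50 = 0.020000

0.020000


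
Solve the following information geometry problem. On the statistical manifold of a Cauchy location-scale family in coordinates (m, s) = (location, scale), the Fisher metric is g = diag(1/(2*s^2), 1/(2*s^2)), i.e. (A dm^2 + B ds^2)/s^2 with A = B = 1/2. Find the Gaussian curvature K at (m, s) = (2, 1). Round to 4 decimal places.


The metric has the form g = (A dm^2 + B ds^2)/s^2 with A = 1/2, B = 1/2.
Substitute u = sqrt(A/B)*m: g = B*(du^2 + ds^2)/s^2, i.e. B times the
Poincare upper half-plane metric, which has constant Gaussian curvature -1.
Scaling a 2D metric by a constant c divides the Gaussian curvature by c,
so K = -1/B = -1/(1/2) = -2.0000 everywhere (the point (m, s) = (2, 1) is irrelevant:
the curvature is constant).
The requested Gaussian curvature is K = -2.0000.

-2.0000


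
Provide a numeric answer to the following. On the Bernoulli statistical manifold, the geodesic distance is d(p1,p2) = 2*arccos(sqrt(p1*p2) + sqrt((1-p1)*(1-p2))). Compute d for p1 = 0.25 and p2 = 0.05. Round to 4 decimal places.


Geodesic distance on Bernoulli manifold:
d(p1,p2) = 2*arccos(sqrt(p1*p2) + sqrt((1-p1)*(1-p2))).
sqrt(p1*p2) = sqrt(0.25*0.05) = 0.111803.
sqrt((1-p1)*(1-p2)) = sqrt(0.75*0.95) = 0.844097.
arg = 0.111803 + 0.844097 = 0.955901.
d = 2*arccos(0.955901) = 0.5962

0.5962


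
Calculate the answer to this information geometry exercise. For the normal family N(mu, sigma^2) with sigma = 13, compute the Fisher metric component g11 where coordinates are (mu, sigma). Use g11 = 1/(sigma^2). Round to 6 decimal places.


For the 2-parameter normal family, the Fisher metric has:
  g11 = 1/sigma^2, g22 = 2/sigma^2.
sigma = 13, sigma^2 = 169.
g11 = 0.005917

0.005917


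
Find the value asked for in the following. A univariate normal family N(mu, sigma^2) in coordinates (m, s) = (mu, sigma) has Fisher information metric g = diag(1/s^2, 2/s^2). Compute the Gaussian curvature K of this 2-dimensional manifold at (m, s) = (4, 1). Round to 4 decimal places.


The metric has the form g = (A dm^2 + B ds^2)/s^2 with A = 1, B = 2.
Substitute u = sqrt(A/B)*m: g = B*(du^2 + ds^2)/s^2, i.e. B times the
Poincare upper half-plane metric, which has constant Gaussian curvature -1.
Scaling a 2D metric by a constant c divides the Gaussian curvature by c,
so K = -1/B = -1/(2) = -0.5000 everywhere (the point (m, s) = (4, 1) is irrelevant:
the curvature is constant).
The requested Gaussian curvature is K = -0.5000.

-0.5000
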